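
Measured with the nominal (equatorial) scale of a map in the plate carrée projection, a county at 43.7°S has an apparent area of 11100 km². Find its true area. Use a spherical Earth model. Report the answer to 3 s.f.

In the plate carrée (x = Rλ, y = Rφ), meridians are true-scale (h = 1) and parallels are stretched by k = sec φ.
Areal scale = h·k = 1 × sec φ; at 43.7°, h = 1.000, k = 1.383, so h·k = 1.383.
True area = apparent / (areal scale) = 11100 / 1.383 ≈ 8020 km².

8020 km²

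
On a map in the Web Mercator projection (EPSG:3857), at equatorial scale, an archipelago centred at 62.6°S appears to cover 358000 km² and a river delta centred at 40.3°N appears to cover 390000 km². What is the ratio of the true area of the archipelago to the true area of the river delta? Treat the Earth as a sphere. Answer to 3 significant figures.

0.334

Since Mercator area scale is 1/cos²φ, the true area equals the apparent area multiplied by cos²φ.
True area of archipelago: 358000 × cos²(62.6°) = 358000 × 0.2118 = 75820 km².
True area of river delta: 390000 × cos²(40.3°) = 390000 × 0.5817 = 226800 km².
Ratio = 75820 / 226800 ≈ 0.334.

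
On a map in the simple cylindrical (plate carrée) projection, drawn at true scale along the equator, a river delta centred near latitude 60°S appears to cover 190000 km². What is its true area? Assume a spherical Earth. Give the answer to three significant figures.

95000 km²

Plate carrée maps x = Rλ, y = Rφ. The meridian scale is h = 1 and the parallel scale is k = 1/cos φ = sec φ.
Areal scale = h·k = 1 × sec φ; at 60°, h = 1.000, k = 2.000, so h·k = 2.000.
True area = apparent / (areal scale) = 190000 / 2.000 ≈ 95000 km².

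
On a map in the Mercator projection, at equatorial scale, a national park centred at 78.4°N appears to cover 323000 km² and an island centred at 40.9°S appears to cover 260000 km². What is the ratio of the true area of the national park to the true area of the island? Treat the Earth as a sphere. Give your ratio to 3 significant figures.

0.0879

On Mercator the areal scale is sec²φ, so true area = apparent × cos²φ.
True area of national park: 323000 × cos²(78.4°) = 323000 × 0.04043 = 13060 km².
True area of island: 260000 × cos²(40.9°) = 260000 × 0.5713 = 148500 km².
Ratio = 13060 / 148500 ≈ 0.0879.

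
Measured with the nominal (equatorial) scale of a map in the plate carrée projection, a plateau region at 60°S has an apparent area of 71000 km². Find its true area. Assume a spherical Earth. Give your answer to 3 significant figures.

In the plate carrée (x = Rλ, y = Rφ), meridians are true-scale (h = 1) and parallels are stretched by k = sec φ.
Areal scale = h·k = 1 × sec φ; at 60°, h = 1.000, k = 2.000, so h·k = 2.000.
True area = apparent / (areal scale) = 71000 / 2.000 ≈ 35500 km².

35500 km²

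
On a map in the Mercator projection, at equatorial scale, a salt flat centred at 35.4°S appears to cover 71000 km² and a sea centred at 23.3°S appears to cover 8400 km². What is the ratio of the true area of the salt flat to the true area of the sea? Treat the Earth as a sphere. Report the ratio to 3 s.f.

On Mercator the areal scale is sec²φ, so true area = apparent × cos²φ.
True area of salt flat: 71000 × cos²(35.4°) = 71000 × 0.6644 = 47170 km².
True area of sea: 8400 × cos²(23.3°) = 8400 × 0.8435 = 7086 km².
Ratio = 47170 / 7086 ≈ 6.66.

6.66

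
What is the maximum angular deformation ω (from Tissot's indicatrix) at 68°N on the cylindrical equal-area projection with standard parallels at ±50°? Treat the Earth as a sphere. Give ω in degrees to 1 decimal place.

59.1°

For cylindrical equal-area with standard parallel φ₀, h = cos φ / cos φ₀ and k = cos φ₀ / cos φ, so h·k = 1.
At 68°: h = 0.5828, k = 1.716; principal scales a = 1.716, b = 0.5828.
sin(ω/2) = (a − b)/(a + b) = 1.133/2.299 = 0.4929, so ω = 2 arcsin(0.4929) ≈ 59.1°.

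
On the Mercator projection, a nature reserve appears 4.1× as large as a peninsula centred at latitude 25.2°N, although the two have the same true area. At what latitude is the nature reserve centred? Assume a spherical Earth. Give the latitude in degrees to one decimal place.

On Mercator, (apparent₁)/(apparent₂) = sec²φ₁ / sec²φ₂ when true areas are equal.
cos²φ₂ / cos²φ₁ = 4.1  ⇒  cos φ₁ = cos 25.2° / √4.1 = 0.9048/2.025 = 0.4469.
φ₁ = arccos(0.4469) ≈ 63.5°.

63.5°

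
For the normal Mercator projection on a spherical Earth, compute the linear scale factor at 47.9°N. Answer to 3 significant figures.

1.49

Mercator is conformal, so the point scale is isotropic: h = k = sec φ = 1/cos φ.
k = 1/cos 47.9° = 1/0.6704 = 1.492.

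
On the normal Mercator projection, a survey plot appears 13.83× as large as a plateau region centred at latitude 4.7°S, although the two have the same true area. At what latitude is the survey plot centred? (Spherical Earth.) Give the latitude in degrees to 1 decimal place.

74.5°

For equal true areas on Mercator, apparent areas scale as sec²φ, so the ratio is cos²φ₂ / cos²φ₁.
cos²φ₂ / cos²φ₁ = 13.83  ⇒  cos φ₁ = cos 4.7° / √13.83 = 0.9966/3.719 = 0.2680.
φ₁ = arccos(0.2680) ≈ 74.5°.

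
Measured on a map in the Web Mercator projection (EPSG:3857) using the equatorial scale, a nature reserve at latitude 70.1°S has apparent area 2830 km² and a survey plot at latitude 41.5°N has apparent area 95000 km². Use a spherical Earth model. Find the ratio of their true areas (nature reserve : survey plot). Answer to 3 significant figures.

On Mercator the areal scale is sec²φ, so true area = apparent × cos²φ.
True area of nature reserve: 2830 × cos²(70.1°) = 2830 × 0.1159 = 327.9 km².
True area of survey plot: 95000 × cos²(41.5°) = 95000 × 0.5609 = 53290 km².
Ratio = 327.9 / 53290 ≈ 0.00615.

0.00615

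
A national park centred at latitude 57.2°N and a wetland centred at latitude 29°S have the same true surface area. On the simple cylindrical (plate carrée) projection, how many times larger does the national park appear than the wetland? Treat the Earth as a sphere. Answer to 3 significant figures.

1.61

For the equirectangular projection with φ₀ = 0 (plate carrée), h = 1 along meridians and k = sec φ along parallels.
Areal scale at 57.2°: h·k = 1.000 × 1.846 = 1.846.
Areal scale at 29°: h·k = 1.000 × 1.143 = 1.143.
Ratio = 1.846/1.143 ≈ 1.61.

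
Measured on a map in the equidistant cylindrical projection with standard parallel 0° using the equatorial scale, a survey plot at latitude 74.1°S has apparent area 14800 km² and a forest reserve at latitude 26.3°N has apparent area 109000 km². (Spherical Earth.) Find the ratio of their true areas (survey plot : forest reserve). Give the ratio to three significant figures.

Plate carrée has h = 1 and k = sec φ, giving areal scale sec φ; true area = (apparent area) · cos φ.
True area of survey plot: 14800 × cos(74.1°) = 14800 × 0.2740 = 4055 km².
True area of forest reserve: 109000 × cos(26.3°) = 109000 × 0.8965 = 97720 km².
Ratio = 4055 / 97720 ≈ 0.0415.

0.0415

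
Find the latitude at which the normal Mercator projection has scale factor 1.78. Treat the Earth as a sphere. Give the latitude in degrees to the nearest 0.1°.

55.8°

Mercator scale is k = sec φ = 1/cos φ.
1/cos φ = 1.78  ⇒  cos φ = 0.5618  ⇒  φ = arccos(0.5618) ≈ 55.8°.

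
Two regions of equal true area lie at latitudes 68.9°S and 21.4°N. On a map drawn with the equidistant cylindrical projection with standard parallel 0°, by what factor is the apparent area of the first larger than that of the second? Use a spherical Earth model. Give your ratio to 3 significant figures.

For the equirectangular projection with φ₀ = 0 (plate carrée), h = 1 along meridians and k = sec φ along parallels.
Areal scale at 68.9°: h·k = 1.000 × 2.778 = 2.778.
Areal scale at 21.4°: h·k = 1.000 × 1.074 = 1.074.
Ratio = 2.778/1.074 ≈ 2.59.

2.59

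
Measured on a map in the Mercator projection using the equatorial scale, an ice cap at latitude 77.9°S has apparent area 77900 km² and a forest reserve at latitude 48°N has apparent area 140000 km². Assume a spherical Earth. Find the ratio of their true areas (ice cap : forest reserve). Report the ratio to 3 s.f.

0.0546

Since Mercator area scale is 1/cos²φ, the true area equals the apparent area multiplied by cos²φ.
True area of ice cap: 77900 × cos²(77.9°) = 77900 × 0.04394 = 3423 km².
True area of forest reserve: 140000 × cos²(48°) = 140000 × 0.4477 = 62680 km².
Ratio = 3423 / 62680 ≈ 0.0546.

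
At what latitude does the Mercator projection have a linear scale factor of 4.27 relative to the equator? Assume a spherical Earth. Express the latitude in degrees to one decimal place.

Mercator scale is k = sec φ = 1/cos φ.
1/cos φ = 4.27  ⇒  cos φ = 0.2342  ⇒  φ = arccos(0.2342) ≈ 76.5°.

76.5°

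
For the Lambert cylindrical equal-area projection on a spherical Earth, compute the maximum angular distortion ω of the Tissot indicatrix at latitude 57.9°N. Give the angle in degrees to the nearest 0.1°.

The Lambert cylindrical equal-area projection is the cylindrical equal-area projection with its standard parallel at the equator (φ₀ = 0). For cylindrical equal-area with standard parallel φ₀, h = cos φ / cos φ₀ and k = cos φ₀ / cos φ, so h·k = 1.
At 57.9°: h = 0.5314, k = 1.882; principal scales a = 1.882, b = 0.5314.
sin(ω/2) = (a − b)/(a + b) = 1.350/2.413 = 0.5596, so ω = 2 arcsin(0.5596) ≈ 68.1°.

68.1°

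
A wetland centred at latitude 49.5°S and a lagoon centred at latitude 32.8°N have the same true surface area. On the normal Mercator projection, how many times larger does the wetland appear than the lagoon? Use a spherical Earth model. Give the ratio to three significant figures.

Mercator areal scale is sec²φ.
At 49.5°: sec²(49.5°) = 1/0.6494² = 2.371.
At 32.8°: sec²(32.8°) = 1/0.8406² = 1.415.
Ratio = 2.371/1.415 = cos²(32.8°)/cos²(49.5°) ≈ 1.68.

1.68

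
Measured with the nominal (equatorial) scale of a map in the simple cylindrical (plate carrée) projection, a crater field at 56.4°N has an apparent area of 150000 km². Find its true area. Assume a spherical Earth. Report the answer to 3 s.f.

For the equirectangular projection with φ₀ = 0 (plate carrée), h = 1 along meridians and k = sec φ along parallels.
Areal scale = h·k = 1 × sec φ; at 56.4°, h = 1.000, k = 1.807, so h·k = 1.807.
True area = apparent / (areal scale) = 150000 / 1.807 ≈ 83000 km².

83000 km²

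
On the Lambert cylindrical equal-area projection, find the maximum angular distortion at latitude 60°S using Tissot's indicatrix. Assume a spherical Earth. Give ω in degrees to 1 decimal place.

73.7°

The Lambert cylindrical equal-area projection is the cylindrical equal-area projection with its standard parallel at the equator (φ₀ = 0). A cylindrical equal-area projection with standard parallel φ₀ has meridian scale h = cos φ / cos φ₀ and parallel scale k = cos φ₀ / cos φ (so areas are preserved, h·k = 1).
At 60°: h = 0.5000, k = 2.000; principal scales a = 2.000, b = 0.5000.
sin(ω/2) = (a − b)/(a + b) = 1.500/2.500 = 0.6000, so ω = 2 arcsin(0.6000) ≈ 73.7°.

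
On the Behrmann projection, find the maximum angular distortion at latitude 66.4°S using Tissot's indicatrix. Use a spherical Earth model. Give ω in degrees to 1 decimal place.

80.8°

Behrmann is a cylindrical equal-area projection with standard parallels at ±30°. Cylindrical equal-area (φ₀ = 30°): h = cos φ / cos 30° along meridians, k = cos 30° / cos φ along parallels; h·k = 1.
At 66.4°: h = 0.4623, k = 2.163; principal scales a = 2.163, b = 0.4623.
sin(ω/2) = (a − b)/(a + b) = 1.701/2.625 = 0.6478, so ω = 2 arcsin(0.6478) ≈ 80.8°.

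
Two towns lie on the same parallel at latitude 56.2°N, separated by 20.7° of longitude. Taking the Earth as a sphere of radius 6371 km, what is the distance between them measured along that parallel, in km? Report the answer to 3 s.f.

Arc length along a parallel = R cos φ · Δλ (with Δλ in radians).
= 6371 × cos 56.2° × (20.7° × π/180) = 6371 × 0.5563 × 0.3613 ≈ 1280 km.

1280 km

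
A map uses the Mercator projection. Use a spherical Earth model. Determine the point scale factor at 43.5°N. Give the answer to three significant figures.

Mercator is conformal, so the point scale is isotropic: h = k = sec φ = 1/cos φ.
k = 1/cos 43.5° = 1/0.7254 = 1.379.

1.38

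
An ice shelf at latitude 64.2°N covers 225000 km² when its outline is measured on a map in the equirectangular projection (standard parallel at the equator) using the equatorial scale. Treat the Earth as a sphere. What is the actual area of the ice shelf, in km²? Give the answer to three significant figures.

97900 km²

For the equirectangular projection with φ₀ = 0 (plate carrée), h = 1 along meridians and k = sec φ along parallels.
Areal scale = h·k = 1 × sec φ; at 64.2°, h = 1.000, k = 2.298, so h·k = 2.298.
True area = apparent / (areal scale) = 225000 / 2.298 ≈ 97900 km².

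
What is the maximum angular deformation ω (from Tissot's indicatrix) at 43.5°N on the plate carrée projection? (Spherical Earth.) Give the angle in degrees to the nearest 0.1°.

Plate carrée maps x = Rλ, y = Rφ. The meridian scale is h = 1 and the parallel scale is k = 1/cos φ = sec φ.
At 43.5°: h = 1.000, k = 1.379; principal scales a = 1.379, b = 1.000.
sin(ω/2) = (a − b)/(a + b) = 0.3786/2.379 = 0.1592, so ω = 2 arcsin(0.1592) ≈ 18.3°.

18.3°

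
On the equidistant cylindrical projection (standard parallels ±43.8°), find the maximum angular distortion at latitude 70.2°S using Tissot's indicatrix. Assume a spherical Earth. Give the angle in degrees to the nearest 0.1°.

42.3°

In the equirectangular projection with standard parallel φ₀ = 43.8° (x = Rλ cos φ₀, y = Rφ), meridians are true-scale (h = 1) and the parallel scale is k = cos φ₀ / cos φ.
At 70.2°: h = 1.000, k = 2.131; principal scales a = 2.131, b = 1.000.
sin(ω/2) = (a − b)/(a + b) = 1.131/3.131 = 0.3612, so ω = 2 arcsin(0.3612) ≈ 42.3°.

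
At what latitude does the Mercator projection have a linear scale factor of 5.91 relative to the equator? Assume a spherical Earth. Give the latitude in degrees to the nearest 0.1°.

80.3°

Mercator scale is k = sec φ = 1/cos φ.
1/cos φ = 5.91  ⇒  cos φ = 0.1692  ⇒  φ = arccos(0.1692) ≈ 80.3°.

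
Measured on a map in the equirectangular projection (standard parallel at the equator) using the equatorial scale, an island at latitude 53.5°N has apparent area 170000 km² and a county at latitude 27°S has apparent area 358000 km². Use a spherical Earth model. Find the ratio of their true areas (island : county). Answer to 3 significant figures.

0.317

Plate carrée has h = 1 and k = sec φ, giving areal scale sec φ; true area = (apparent area) · cos φ.
True area of island: 170000 × cos(53.5°) = 170000 × 0.5948 = 101100 km².
True area of county: 358000 × cos(27°) = 358000 × 0.8910 = 319000 km².
Ratio = 101100 / 319000 ≈ 0.317.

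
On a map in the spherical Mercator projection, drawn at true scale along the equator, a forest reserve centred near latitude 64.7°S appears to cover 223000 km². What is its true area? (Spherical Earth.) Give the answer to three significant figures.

Mercator is conformal, so the point scale is isotropic: h = k = sec φ = 1/cos φ.
Areal scale = k² = sec²φ = 1/cos²(64.7°) = 1/0.4274² = 5.475.
True area = apparent / (areal scale) = 223000 / 5.475 ≈ 40700 km².

40700 km²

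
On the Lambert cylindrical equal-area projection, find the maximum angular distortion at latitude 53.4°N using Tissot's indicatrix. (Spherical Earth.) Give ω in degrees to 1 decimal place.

56.8°

The Lambert cylindrical equal-area projection is the cylindrical equal-area projection with its standard parallel at the equator (φ₀ = 0). A cylindrical equal-area projection with standard parallel φ₀ has meridian scale h = cos φ / cos φ₀ and parallel scale k = cos φ₀ / cos φ (so areas are preserved, h·k = 1).
At 53.4°: h = 0.5962, k = 1.677; principal scales a = 1.677, b = 0.5962.
sin(ω/2) = (a − b)/(a + b) = 1.081/2.273 = 0.4755, so ω = 2 arcsin(0.4755) ≈ 56.8°.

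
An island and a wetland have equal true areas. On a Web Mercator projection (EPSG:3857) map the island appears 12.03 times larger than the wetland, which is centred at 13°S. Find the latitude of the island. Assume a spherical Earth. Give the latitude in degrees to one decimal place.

73.7°

For equal true areas on Mercator, apparent areas scale as sec²φ, so the ratio is cos²φ₂ / cos²φ₁.
cos²φ₂ / cos²φ₁ = 12.03  ⇒  cos φ₁ = cos 13° / √12.03 = 0.9744/3.468 = 0.2809.
φ₁ = arccos(0.2809) ≈ 73.7°.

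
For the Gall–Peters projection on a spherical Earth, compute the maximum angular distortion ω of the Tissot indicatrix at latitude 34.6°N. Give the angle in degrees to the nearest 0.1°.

17.3°

The Gall–Peters projection is cylindrical equal-area with φ₀ = 45°. A cylindrical equal-area projection with standard parallel φ₀ has meridian scale h = cos φ / cos φ₀ and parallel scale k = cos φ₀ / cos φ (so areas are preserved, h·k = 1).
At 34.6°: h = 1.164, k = 0.8590; principal scales a = 1.164, b = 0.8590.
sin(ω/2) = (a − b)/(a + b) = 0.3051/2.023 = 0.1508, so ω = 2 arcsin(0.1508) ≈ 17.3°.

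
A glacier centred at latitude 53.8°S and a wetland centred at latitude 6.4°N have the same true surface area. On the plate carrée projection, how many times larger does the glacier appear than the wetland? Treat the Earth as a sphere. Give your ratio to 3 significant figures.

In the plate carrée (x = Rλ, y = Rφ), meridians are true-scale (h = 1) and parallels are stretched by k = sec φ.
Areal scale at 53.8°: h·k = 1.000 × 1.693 = 1.693.
Areal scale at 6.4°: h·k = 1.000 × 1.006 = 1.006.
Ratio = 1.693/1.006 ≈ 1.68.

1.68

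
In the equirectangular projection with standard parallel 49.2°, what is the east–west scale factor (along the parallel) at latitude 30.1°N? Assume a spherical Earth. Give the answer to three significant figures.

The equidistant cylindrical projection with φ₀ = 49.2° has h = 1 (meridians true) and k = cos φ₀ / cos φ along parallels.
k = cos 49.2° / cos 30.1° = 0.6534/0.8652 = 0.7553.

0.755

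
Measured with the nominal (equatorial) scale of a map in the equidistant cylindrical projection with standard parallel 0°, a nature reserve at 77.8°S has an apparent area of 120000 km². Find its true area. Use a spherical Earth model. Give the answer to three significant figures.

For the equirectangular projection with φ₀ = 0 (plate carrée), h = 1 along meridians and k = sec φ along parallels.
Areal scale = h·k = 1 × sec φ; at 77.8°, h = 1.000, k = 4.732, so h·k = 4.732.
True area = apparent / (areal scale) = 120000 / 4.732 ≈ 25400 km².

25400 km²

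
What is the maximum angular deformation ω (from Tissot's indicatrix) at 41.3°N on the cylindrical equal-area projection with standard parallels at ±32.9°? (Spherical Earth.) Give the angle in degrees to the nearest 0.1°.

A cylindrical equal-area projection with standard parallel φ₀ has meridian scale h = cos φ / cos φ₀ and parallel scale k = cos φ₀ / cos φ (so areas are preserved, h·k = 1).
At 41.3°: h = 0.8948, k = 1.118; principal scales a = 1.118, b = 0.8948.
sin(ω/2) = (a − b)/(a + b) = 0.2228/2.012 = 0.1107, so ω = 2 arcsin(0.1107) ≈ 12.7°.

12.7°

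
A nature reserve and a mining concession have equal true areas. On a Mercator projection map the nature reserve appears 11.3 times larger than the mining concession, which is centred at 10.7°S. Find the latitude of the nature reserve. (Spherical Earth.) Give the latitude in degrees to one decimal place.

73.0°

For equal true areas on Mercator, apparent areas scale as sec²φ, so the ratio is cos²φ₂ / cos²φ₁.
cos²φ₂ / cos²φ₁ = 11.3  ⇒  cos φ₁ = cos 10.7° / √11.3 = 0.9826/3.362 = 0.2923.
φ₁ = arccos(0.2923) ≈ 73.0°.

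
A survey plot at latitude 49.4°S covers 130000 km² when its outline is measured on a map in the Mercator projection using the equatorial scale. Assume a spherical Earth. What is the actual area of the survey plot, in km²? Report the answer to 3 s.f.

Mercator is conformal, so the point scale is isotropic: h = k = sec φ = 1/cos φ.
Areal scale = k² = sec²φ = 1/cos²(49.4°) = 1/0.6508² = 2.361.
True area = apparent / (areal scale) = 130000 / 2.361 ≈ 55100 km².

55100 km²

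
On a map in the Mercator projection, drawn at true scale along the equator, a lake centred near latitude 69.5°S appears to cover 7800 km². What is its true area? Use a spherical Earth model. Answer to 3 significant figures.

957 km²

Mercator is conformal, so the point scale is isotropic: h = k = sec φ = 1/cos φ.
Areal scale = k² = sec²φ = 1/cos²(69.5°) = 1/0.3502² = 8.154.
True area = apparent / (areal scale) = 7800 / 8.154 ≈ 957 km².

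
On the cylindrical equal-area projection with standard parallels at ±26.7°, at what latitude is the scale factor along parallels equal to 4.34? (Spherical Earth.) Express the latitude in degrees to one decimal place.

Cylindrical equal-area (φ₀ = 26.7°): h = cos φ / cos 26.7° along meridians, k = cos 26.7° / cos φ along parallels; h·k = 1.
k = cos φ₀ / cos φ = 4.34  ⇒  cos φ = cos 26.7° / 4.34 = 0.2058.
φ = arccos(0.2058) ≈ 78.1°.

78.1°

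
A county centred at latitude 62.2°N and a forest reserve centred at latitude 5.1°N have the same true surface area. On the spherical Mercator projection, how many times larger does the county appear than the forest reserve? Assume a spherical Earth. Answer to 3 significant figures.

4.56

On Mercator, area is exaggerated by sec²φ = 1/cos²φ.
At 62.2°: sec²(62.2°) = 1/0.4664² = 4.597.
At 5.1°: sec²(5.1°) = 1/0.9960² = 1.008.
Ratio = 4.597/1.008 = cos²(5.1°)/cos²(62.2°) ≈ 4.56.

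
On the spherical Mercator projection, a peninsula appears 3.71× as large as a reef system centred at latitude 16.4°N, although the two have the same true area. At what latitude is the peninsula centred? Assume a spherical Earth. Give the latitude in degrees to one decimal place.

Mercator areal scale is sec²φ, so apparent-area ratio = sec²φ₁ / sec²φ₂ = cos²φ₂ / cos²φ₁.
cos²φ₂ / cos²φ₁ = 3.71  ⇒  cos φ₁ = cos 16.4° / √3.71 = 0.9593/1.926 = 0.4981.
φ₁ = arccos(0.4981) ≈ 60.1°.

60.1°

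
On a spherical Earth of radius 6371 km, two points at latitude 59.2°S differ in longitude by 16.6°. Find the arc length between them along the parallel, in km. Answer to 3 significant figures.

Arc length along a parallel = R cos φ · Δλ (with Δλ in radians).
= 6371 × cos 59.2° × (16.6° × π/180) = 6371 × 0.5120 × 0.2897 ≈ 945 km.

945 km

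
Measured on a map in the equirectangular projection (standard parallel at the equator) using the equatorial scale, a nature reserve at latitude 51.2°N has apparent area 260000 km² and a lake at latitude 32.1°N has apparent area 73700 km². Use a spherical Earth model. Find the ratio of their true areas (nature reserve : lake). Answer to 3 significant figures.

2.61

On the plate carrée, areal scale = h·k = 1 × sec φ, so true area = apparent × cos φ.
True area of nature reserve: 260000 × cos(51.2°) = 260000 × 0.6266 = 162900 km².
True area of lake: 73700 × cos(32.1°) = 73700 × 0.8471 = 62430 km².
Ratio = 162900 / 62430 ≈ 2.61.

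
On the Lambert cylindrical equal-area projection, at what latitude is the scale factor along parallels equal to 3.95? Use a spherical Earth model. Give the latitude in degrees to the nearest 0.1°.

The Lambert cylindrical equal-area projection is the cylindrical equal-area projection with its standard parallel at the equator (φ₀ = 0). Cylindrical equal-area (φ₀ = 0°): h = cos φ / cos 0° along meridians, k = cos 0° / cos φ along parallels; h·k = 1.
k = cos φ₀ / cos φ = 3.95  ⇒  cos φ = cos 0° / 3.95 = 0.2532.
φ = arccos(0.2532) ≈ 75.3°.

75.3°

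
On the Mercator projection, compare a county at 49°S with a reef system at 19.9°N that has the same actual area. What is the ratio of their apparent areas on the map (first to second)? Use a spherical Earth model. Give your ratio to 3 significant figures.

Mercator is conformal with k = sec φ, so areal scale = k² = sec²φ.
At 49°: sec²(49°) = 1/0.6561² = 2.323.
At 19.9°: sec²(19.9°) = 1/0.9403² = 1.131.
Ratio = 2.323/1.131 = cos²(19.9°)/cos²(49°) ≈ 2.05.

2.05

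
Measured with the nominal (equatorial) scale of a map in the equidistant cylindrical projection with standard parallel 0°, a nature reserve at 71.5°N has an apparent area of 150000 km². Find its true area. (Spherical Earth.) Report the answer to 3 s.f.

47600 km²

In the plate carrée (x = Rλ, y = Rφ), meridians are true-scale (h = 1) and parallels are stretched by k = sec φ.
Areal scale = h·k = 1 × sec φ; at 71.5°, h = 1.000, k = 3.152, so h·k = 3.152.
True area = apparent / (areal scale) = 150000 / 3.152 ≈ 47600 km².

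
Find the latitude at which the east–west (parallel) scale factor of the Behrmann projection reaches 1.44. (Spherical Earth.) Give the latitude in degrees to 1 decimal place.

Behrmann is a cylindrical equal-area projection with standard parallels at ±30°. For cylindrical equal-area with standard parallel φ₀, h = cos φ / cos φ₀ and k = cos φ₀ / cos φ, so h·k = 1.
k = cos φ₀ / cos φ = 1.44  ⇒  cos φ = cos 30° / 1.44 = 0.6014.
φ = arccos(0.6014) ≈ 53.0°.

53.0°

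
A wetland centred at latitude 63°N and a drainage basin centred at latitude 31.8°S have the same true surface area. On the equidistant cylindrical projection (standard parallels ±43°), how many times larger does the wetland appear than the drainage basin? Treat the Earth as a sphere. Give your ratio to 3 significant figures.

1.87

The equidistant cylindrical projection with φ₀ = 43° has h = 1 (meridians true) and k = cos φ₀ / cos φ along parallels.
Areal scale at 63°: h·k = 1.000 × 1.611 = 1.611.
Areal scale at 31.8°: h·k = 1.000 × 0.8605 = 0.8605.
Ratio = 1.611/0.8605 ≈ 1.87.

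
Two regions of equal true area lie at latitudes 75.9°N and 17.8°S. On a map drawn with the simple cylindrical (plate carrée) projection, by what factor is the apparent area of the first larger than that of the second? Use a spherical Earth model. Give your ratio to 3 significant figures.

Plate carrée maps x = Rλ, y = Rφ. The meridian scale is h = 1 and the parallel scale is k = 1/cos φ = sec φ.
Areal scale at 75.9°: h·k = 1.000 × 4.105 = 4.105.
Areal scale at 17.8°: h·k = 1.000 × 1.050 = 1.050.
Ratio = 4.105/1.050 ≈ 3.91.

3.91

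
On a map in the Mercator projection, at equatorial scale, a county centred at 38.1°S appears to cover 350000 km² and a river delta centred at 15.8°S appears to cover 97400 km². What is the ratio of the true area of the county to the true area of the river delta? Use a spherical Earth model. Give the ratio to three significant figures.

2.40

Mercator's areal exaggeration is sec²φ; hence true area = (apparent area) · cos²φ.
True area of county: 350000 × cos²(38.1°) = 350000 × 0.6193 = 216700 km².
True area of river delta: 97400 × cos²(15.8°) = 97400 × 0.9259 = 90180 km².
Ratio = 216700 / 90180 ≈ 2.40.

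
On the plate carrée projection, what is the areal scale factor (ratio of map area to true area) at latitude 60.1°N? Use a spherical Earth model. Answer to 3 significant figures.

For the equirectangular projection with φ₀ = 0 (plate carrée), h = 1 along meridians and k = sec φ along parallels.
Areal scale = h·k = 1 × sec φ; at 60.1°, h = 1.000, k = 2.006, so h·k = 2.006.

2.01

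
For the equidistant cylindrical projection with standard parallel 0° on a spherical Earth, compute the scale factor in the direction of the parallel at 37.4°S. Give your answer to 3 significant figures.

1.26

Plate carrée maps x = Rλ, y = Rφ. The meridian scale is h = 1 and the parallel scale is k = 1/cos φ = sec φ.
k = 1/cos 37.4° = 1/0.7944 = 1.259.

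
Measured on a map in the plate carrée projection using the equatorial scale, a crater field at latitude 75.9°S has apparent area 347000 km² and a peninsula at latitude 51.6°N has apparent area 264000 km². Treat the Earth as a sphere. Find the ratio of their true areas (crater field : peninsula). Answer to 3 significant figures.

Plate carrée has h = 1 and k = sec φ, giving areal scale sec φ; true area = (apparent area) · cos φ.
True area of crater field: 347000 × cos(75.9°) = 347000 × 0.2436 = 84530 km².
True area of peninsula: 264000 × cos(51.6°) = 264000 × 0.6211 = 164000 km².
Ratio = 84530 / 164000 ≈ 0.516.

0.516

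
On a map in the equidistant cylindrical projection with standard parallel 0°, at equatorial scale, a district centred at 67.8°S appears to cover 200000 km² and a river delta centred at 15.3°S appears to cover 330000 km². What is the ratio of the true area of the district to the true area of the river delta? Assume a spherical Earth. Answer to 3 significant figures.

0.237

Plate carrée has h = 1 and k = sec φ, giving areal scale sec φ; true area = (apparent area) · cos φ.
True area of district: 200000 × cos(67.8°) = 200000 × 0.3778 = 75570 km².
True area of river delta: 330000 × cos(15.3°) = 330000 × 0.9646 = 318300 km².
Ratio = 75570 / 318300 ≈ 0.237.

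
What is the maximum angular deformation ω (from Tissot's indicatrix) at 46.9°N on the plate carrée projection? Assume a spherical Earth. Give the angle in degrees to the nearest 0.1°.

21.7°

In the plate carrée (x = Rλ, y = Rφ), meridians are true-scale (h = 1) and parallels are stretched by k = sec φ.
At 46.9°: h = 1.000, k = 1.464; principal scales a = 1.464, b = 1.000.
sin(ω/2) = (a − b)/(a + b) = 0.4635/2.464 = 0.1882, so ω = 2 arcsin(0.1882) ≈ 21.7°.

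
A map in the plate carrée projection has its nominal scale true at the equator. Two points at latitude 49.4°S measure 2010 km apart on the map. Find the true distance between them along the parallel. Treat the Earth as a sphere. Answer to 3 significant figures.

1310 km

For the equirectangular projection with φ₀ = 0 (plate carrée), h = 1 along meridians and k = sec φ along parallels.
Along the parallel at 49.4°, map distances are exaggerated by k = sec 49.4° = 1.537.
True distance = 2010 / 1.537 = 2010 × cos 49.4° ≈ 1310 km.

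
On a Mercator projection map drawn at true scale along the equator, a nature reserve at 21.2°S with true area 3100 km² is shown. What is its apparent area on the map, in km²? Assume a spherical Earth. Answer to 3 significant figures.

For Mercator, h = k = sec φ (a conformal cylindrical projection has a single point scale, 1/cos φ).
Areal scale = k² = sec²φ = 1/cos²(21.2°) = 1/0.9323² = 1.150.
Apparent area = 3100 × 1.150 ≈ 3570 km².

3570 km²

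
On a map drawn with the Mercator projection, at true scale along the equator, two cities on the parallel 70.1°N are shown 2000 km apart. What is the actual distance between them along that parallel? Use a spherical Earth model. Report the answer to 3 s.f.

The Mercator projection is conformal; its linear scale factor is the same in every direction and equals sec φ = 1/cos φ.
Along the parallel at 70.1°, map distances are exaggerated by k = sec 70.1° = 2.938.
True distance = 2000 / 2.938 = 2000 × cos 70.1° ≈ 681 km.

681 km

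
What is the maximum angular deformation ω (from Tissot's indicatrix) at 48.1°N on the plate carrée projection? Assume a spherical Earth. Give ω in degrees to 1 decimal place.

In the plate carrée (x = Rλ, y = Rφ), meridians are true-scale (h = 1) and parallels are stretched by k = sec φ.
At 48.1°: h = 1.000, k = 1.497; principal scales a = 1.497, b = 1.000.
sin(ω/2) = (a − b)/(a + b) = 0.4974/2.497 = 0.1992, so ω = 2 arcsin(0.1992) ≈ 23.0°.

23.0°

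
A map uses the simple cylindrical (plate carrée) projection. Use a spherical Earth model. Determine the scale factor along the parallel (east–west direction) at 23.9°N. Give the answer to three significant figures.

1.09

For the equirectangular projection with φ₀ = 0 (plate carrée), h = 1 along meridians and k = sec φ along parallels.
k = 1/cos 23.9° = 1/0.9143 = 1.094.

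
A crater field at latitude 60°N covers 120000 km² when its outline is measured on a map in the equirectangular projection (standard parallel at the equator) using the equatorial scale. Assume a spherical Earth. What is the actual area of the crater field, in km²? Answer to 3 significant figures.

60000 km²

Plate carrée maps x = Rλ, y = Rφ. The meridian scale is h = 1 and the parallel scale is k = 1/cos φ = sec φ.
Areal scale = h·k = 1 × sec φ; at 60°, h = 1.000, k = 2.000, so h·k = 2.000.
True area = apparent / (areal scale) = 120000 / 2.000 ≈ 60000 km².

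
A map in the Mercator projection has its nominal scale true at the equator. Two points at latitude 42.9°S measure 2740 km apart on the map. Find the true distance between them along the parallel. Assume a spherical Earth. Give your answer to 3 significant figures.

For Mercator, h = k = sec φ (a conformal cylindrical projection has a single point scale, 1/cos φ).
Along the parallel at 42.9°, map distances are exaggerated by k = sec 42.9° = 1.365.
True distance = 2740 / 1.365 = 2740 × cos 42.9° ≈ 2010 km.

2010 km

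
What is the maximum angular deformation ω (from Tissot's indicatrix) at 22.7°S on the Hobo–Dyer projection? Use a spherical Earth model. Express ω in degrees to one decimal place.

The Hobo–Dyer projection is cylindrical equal-area with φ₀ = 37.5°. A cylindrical equal-area projection with standard parallel φ₀ has meridian scale h = cos φ / cos φ₀ and parallel scale k = cos φ₀ / cos φ (so areas are preserved, h·k = 1).
At 22.7°: h = 1.163, k = 0.8600; principal scales a = 1.163, b = 0.8600.
sin(ω/2) = (a − b)/(a + b) = 0.3029/2.023 = 0.1497, so ω = 2 arcsin(0.1497) ≈ 17.2°.

17.2°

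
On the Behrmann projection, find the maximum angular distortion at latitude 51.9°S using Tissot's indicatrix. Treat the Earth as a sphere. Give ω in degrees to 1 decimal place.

38.1°

The Behrmann projection is cylindrical equal-area with φ₀ = 30°. A cylindrical equal-area projection with standard parallel φ₀ has meridian scale h = cos φ / cos φ₀ and parallel scale k = cos φ₀ / cos φ (so areas are preserved, h·k = 1).
At 51.9°: h = 0.7125, k = 1.404; principal scales a = 1.404, b = 0.7125.
sin(ω/2) = (a − b)/(a + b) = 0.6910/2.116 = 0.3266, so ω = 2 arcsin(0.3266) ≈ 38.1°.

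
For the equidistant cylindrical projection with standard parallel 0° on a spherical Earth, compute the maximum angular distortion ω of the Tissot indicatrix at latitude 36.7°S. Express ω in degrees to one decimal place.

Plate carrée maps x = Rλ, y = Rφ. The meridian scale is h = 1 and the parallel scale is k = 1/cos φ = sec φ.
At 36.7°: h = 1.000, k = 1.247; principal scales a = 1.247, b = 1.000.
sin(ω/2) = (a − b)/(a + b) = 0.2472/2.247 = 0.1100, so ω = 2 arcsin(0.1100) ≈ 12.6°.

12.6°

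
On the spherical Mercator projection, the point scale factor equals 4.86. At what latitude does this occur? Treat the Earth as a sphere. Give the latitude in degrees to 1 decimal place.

78.1°

Mercator scale is k = sec φ = 1/cos φ.
1/cos φ = 4.86  ⇒  cos φ = 0.2058  ⇒  φ = arccos(0.2058) ≈ 78.1°.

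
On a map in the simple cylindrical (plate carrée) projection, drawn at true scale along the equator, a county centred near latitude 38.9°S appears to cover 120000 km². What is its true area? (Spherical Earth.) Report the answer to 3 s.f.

For the equirectangular projection with φ₀ = 0 (plate carrée), h = 1 along meridians and k = sec φ along parallels.
Areal scale = h·k = 1 × sec φ; at 38.9°, h = 1.000, k = 1.285, so h·k = 1.285.
True area = apparent / (areal scale) = 120000 / 1.285 ≈ 93400 km².

93400 km²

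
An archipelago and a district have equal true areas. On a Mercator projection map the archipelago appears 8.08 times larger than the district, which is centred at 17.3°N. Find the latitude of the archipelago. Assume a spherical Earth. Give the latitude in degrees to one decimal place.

70.4°

For equal true areas on Mercator, apparent areas scale as sec²φ, so the ratio is cos²φ₂ / cos²φ₁.
cos²φ₂ / cos²φ₁ = 8.08  ⇒  cos φ₁ = cos 17.3° / √8.08 = 0.9548/2.843 = 0.3359.
φ₁ = arccos(0.3359) ≈ 70.4°.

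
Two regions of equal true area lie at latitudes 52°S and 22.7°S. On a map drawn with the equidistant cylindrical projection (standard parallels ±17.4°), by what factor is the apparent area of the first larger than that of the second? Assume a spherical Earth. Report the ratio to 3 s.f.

1.50

The equidistant cylindrical projection with φ₀ = 17.4° has h = 1 (meridians true) and k = cos φ₀ / cos φ along parallels.
Areal scale at 52°: h·k = 1.000 × 1.550 = 1.550.
Areal scale at 22.7°: h·k = 1.000 × 1.034 = 1.034.
Ratio = 1.550/1.034 ≈ 1.50.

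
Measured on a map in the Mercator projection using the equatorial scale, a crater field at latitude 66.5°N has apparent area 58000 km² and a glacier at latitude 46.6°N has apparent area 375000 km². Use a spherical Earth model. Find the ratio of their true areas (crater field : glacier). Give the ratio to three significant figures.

On Mercator the areal scale is sec²φ, so true area = apparent × cos²φ.
True area of crater field: 58000 × cos²(66.5°) = 58000 × 0.1590 = 9222 km².
True area of glacier: 375000 × cos²(46.6°) = 375000 × 0.4721 = 177000 km².
Ratio = 9222 / 177000 ≈ 0.0521.

0.0521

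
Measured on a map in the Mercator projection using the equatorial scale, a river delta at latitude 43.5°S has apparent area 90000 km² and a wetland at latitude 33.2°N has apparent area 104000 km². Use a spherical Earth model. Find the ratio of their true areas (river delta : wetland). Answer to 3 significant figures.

0.650

On Mercator the areal scale is sec²φ, so true area = apparent × cos²φ.
True area of river delta: 90000 × cos²(43.5°) = 90000 × 0.5262 = 47360 km².
True area of wetland: 104000 × cos²(33.2°) = 104000 × 0.7002 = 72820 km².
Ratio = 47360 / 72820 ≈ 0.650.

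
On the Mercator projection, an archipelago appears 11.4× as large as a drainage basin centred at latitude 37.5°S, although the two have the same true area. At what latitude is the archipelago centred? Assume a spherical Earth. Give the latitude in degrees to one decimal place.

76.4°

On Mercator, (apparent₁)/(apparent₂) = sec²φ₁ / sec²φ₂ when true areas are equal.
cos²φ₂ / cos²φ₁ = 11.4  ⇒  cos φ₁ = cos 37.5° / √11.4 = 0.7934/3.376 = 0.2350.
φ₁ = arccos(0.2350) ≈ 76.4°.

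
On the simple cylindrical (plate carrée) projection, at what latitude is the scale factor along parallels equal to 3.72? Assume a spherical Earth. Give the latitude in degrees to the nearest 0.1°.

Plate carrée: h = 1, k = sec φ along parallels.
sec φ = 3.72  ⇒  cos φ = 0.2688  ⇒  φ ≈ 74.4°.

74.4°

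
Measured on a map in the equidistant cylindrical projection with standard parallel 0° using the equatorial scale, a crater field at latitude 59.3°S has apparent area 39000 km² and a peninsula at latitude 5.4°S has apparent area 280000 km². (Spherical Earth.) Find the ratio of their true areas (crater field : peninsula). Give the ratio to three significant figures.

0.0714

On the plate carrée, areal scale = h·k = 1 × sec φ, so true area = apparent × cos φ.
True area of crater field: 39000 × cos(59.3°) = 39000 × 0.5105 = 19910 km².
True area of peninsula: 280000 × cos(5.4°) = 280000 × 0.9956 = 278800 km².
Ratio = 19910 / 278800 ≈ 0.0714.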